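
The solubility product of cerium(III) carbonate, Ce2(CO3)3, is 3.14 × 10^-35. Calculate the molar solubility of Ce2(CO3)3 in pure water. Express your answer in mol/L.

s ≈ 4.93 x 10^-8 M

Ce2(CO3)3(s) <=> 2 Ce^3+ + 3 CO3^2-
Ksp = [Ce^3+]^2[CO3^2-]^3
Let s = molar solubility. Then [Ce^3+] = 2s and [CO3^2-] = 3s.
Ksp = (2s)^2(3s)^3 = 108s^5
s^5 = 3.14 × 10^-35 / 108, so s = 4.93 × 10^-8 M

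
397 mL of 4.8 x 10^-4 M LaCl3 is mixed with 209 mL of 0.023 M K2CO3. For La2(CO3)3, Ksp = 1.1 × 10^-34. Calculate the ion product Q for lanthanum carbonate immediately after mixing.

Total volume = 397 + 209 = 606 mL.
[La^3+] = 4.8 × 10^-4 × (397/606) = 3.14 × 10^-4 M
[CO3^2-] = 2.3 x 10^-2 × (209/606) = 7.93 × 10^-3 M
La2(CO3)3(s) <=> 2 La^3+(aq) + 3 CO3^2-(aq), so Q = [La^3+]^2[CO3^2-]^3
Q = (3.14 × 10^-4)^2(7.93 × 10^-3)^3 = 4.9 x 10^-14
Q > Ksp, so La2(CO3)3 will precipitate.

Q ≈ 4.9 x 10^-14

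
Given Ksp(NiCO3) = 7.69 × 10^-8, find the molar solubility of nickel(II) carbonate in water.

NiCO3(s) ⇌ Ni^2+(aq) + CO3^2-(aq)
Ksp = [Ni^2+][CO3^2-]
Let s = molar solubility. Then [Ni^2+] = s and [CO3^2-] = s.
Ksp = (s)(s) = s^2
s = √(7.69 × 10^-8) = 2.77 x 10^-4 M

s ≈ 2.77e-4 M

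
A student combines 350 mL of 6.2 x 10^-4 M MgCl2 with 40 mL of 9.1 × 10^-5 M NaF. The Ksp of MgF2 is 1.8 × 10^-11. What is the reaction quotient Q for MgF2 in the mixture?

Q = 4.8 × 10^-14

Total volume = 350 + 40 = 390 mL.
[Mg^2+] = 6.2 × 10^-4 × (350/390) = 5.56 × 10^-4 M
[F^-] = 9.1 × 10^-5 × (40/390) = 9.33 × 10^-6 M
MgF2(s) <=> Mg^2+ + 2 F^-, so Q = [Mg^2+][F^-]^2
Q = (5.56 x 10^-4)(9.33 × 10^-6)^2 = 4.8 x 10^-14
Q < Ksp, so no precipitate of MgF2 forms.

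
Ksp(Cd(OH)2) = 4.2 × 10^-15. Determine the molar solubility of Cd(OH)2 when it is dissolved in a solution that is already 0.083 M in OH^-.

Cd(OH)2(s) ⇌ Cd^2+(aq) + 2 OH^-(aq)
Ksp = [Cd^2+][OH^-]^2
If s mol/L dissolves here, [Cd^2+] = s, [OH^-] = 0.083 + 2s ≈ 0.083 (Ksp is small, so little additional dissolves).
Ksp ≈ s × (0.083)^2
s = 6.1 x 10^-13 M
Check: 2s = 1.2 × 10^-12 ≪ 0.083, so the approximation is valid.

6.1 × 10^-13 M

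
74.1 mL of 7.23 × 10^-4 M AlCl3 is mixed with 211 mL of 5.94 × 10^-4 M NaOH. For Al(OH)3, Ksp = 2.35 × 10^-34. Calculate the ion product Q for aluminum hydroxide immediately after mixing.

1.60e-14

Total volume = 74.1 + 211 = 285.1 mL.
[Al^3+] = 7.23 × 10^-4 × (74.1/285.1) = 1.879 × 10^-4 M
[OH^-] = 5.94 x 10^-4 × (211/285.1) = 4.396 × 10^-4 M
Al(OH)3(s) ⇌ Al^3+(aq) + 3 OH^-(aq), so Q = [Al^3+][OH^-]^3
Q = (1.879 × 10^-4)(4.396 × 10^-4)^3 = 1.60 × 10^-14
Q > Ksp, so Al(OH)3 will precipitate.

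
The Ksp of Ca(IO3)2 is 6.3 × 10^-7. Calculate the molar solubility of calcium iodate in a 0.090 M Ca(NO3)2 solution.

Ca(IO3)2(s) ⇌ Ca^2+(aq) + 2 IO3^-(aq)
Ksp = [Ca^2+][IO3^-]^2
Let s be the molar solubility in this solution. [Ca^2+] = 0.090 + s ≈ 0.090, [IO3^-] = 2s (since Ca^2+ from Ca(NO3)2 dominates).
Ksp ≈ 0.090 × (2s)^2
s = 1.3 x 10^-3 M
Check: s = 1.3 × 10^-3 ≪ 0.090, so the approximation is valid.

s = 1.3 × 10^-3 M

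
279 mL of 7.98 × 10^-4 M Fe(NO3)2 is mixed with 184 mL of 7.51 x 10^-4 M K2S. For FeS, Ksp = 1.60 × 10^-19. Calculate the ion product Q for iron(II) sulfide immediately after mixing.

Total volume = 279 + 184 = 463 mL.
[Fe^2+] = 7.98 x 10^-4 × (279/463) = 4.809 × 10^-4 M
[S^2-] = 7.51 x 10^-4 × (184/463) = 2.985 × 10^-4 M
FeS(s) <=> Fe^2+(aq) + S^2-(aq), so Q = [Fe^2+][S^2-]
Q = (4.809 × 10^-4)(2.985 × 10^-4) = 1.44 × 10^-7
Q > Ksp, so FeS will precipitate.

1.44e-7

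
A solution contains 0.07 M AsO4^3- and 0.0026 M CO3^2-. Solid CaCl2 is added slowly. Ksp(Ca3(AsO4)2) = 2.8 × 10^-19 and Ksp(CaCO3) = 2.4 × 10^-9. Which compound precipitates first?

Each salt begins to precipitate when Q = Ksp, i.e. when [Ca^2+] reaches its threshold.
For Ca3(AsO4)2: 2.8 × 10^-19 = (0.07)^2 × [Ca^2+]^3  ⇒  [Ca^2+] = 3.9 × 10^-6 M.
For CaCO3: 2.4 × 10^-9 = 0.0026 × [Ca^2+]  ⇒  [Ca^2+] = 9.2 x 10^-7 M.
The salt with the lower threshold [Ca^2+] precipitates first: CaCO3.

CaCO3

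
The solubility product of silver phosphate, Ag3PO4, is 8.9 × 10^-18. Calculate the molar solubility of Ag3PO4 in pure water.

Ag3PO4(s) ⇌ 3 Ag^+ + PO4^3-
Ksp = [Ag^+]^3[PO4^3-]
Let s = molar solubility. Then [Ag^+] = 3s and [PO4^3-] = s.
Substituting: Ksp = (3s)^3s = 27s^4
Solving, s = (8.9 × 10^-18/27)^(1/4) = 2.4 × 10^-5 M

2.4 x 10^-5 M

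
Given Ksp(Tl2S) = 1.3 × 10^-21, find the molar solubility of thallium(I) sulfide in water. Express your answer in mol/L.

Tl2S(s) <=> 2 Tl^+(aq) + S^2-(aq)
Ksp = [Tl^+]^2[S^2-]
Let s = molar solubility. Then [Tl^+] = 2s and [S^2-] = s.
Ksp = (2s)^2s = 4s^3
s = (1.3 × 10^-21 / 4)^(1/3) = 6.9 x 10^-8 M

6.9 × 10^-8 M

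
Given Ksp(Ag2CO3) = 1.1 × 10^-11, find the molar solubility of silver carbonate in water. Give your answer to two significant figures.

s = 1.4e-4 M

Ag2CO3(s) ⇌ 2 Ag^+ + CO3^2-
Ksp = [Ag^+]^2[CO3^2-]
With molar solubility s: [Ag^+] = 2s, [CO3^2-] = s.
So Ksp = (2s)^2 × s = 4s^3
s^3 = 1.1 × 10^-11 / 4, so s = 1.4 × 10^-4 M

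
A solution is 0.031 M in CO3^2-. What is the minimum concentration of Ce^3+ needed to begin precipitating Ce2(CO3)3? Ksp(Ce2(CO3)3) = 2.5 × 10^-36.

Ce2(CO3)3(s) ⇌ 2 Ce^3+ + 3 CO3^2-
Ksp = [Ce^3+]^2[CO3^2-]^3
Precipitation begins when Q = Ksp. With [CO3^2-] = 0.031 M:
2.5 × 10^-36 = (0.031)^3 × [Ce^3+]^2
[Ce^3+] = (2.5 × 10^-36 / 2.98 × 10^-5)^(1/2) = 2.9 x 10^-16 M

[Ce^3+] ≈ 2.9 x 10^-16 M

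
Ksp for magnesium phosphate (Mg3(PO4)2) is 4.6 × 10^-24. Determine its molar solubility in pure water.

Mg3(PO4)2(s) ⇌ 3 Mg^2+(aq) + 2 PO4^3-(aq)
Ksp = [Mg^2+]^3[PO4^3-]^2
For each mole of Mg3(PO4)2 that dissolves: [Mg^2+] = 3s, [PO4^3-] = 2s.
So Ksp = (3s)^3 × (2s)^2 = 108s^5
s^5 = 4.6 × 10^-24 / 108, so s = 8.4 × 10^-6 M

8.4e-6 M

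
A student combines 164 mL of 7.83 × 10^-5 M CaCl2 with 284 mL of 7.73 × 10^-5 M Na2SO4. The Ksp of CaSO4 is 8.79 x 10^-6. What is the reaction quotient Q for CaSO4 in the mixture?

Total volume = 164 + 284 = 448 mL.
[Ca^2+] = 7.83 × 10^-5 × (164/448) = 2.866 x 10^-5 M
[SO4^2-] = 7.73 x 10^-5 × (284/448) = 4.900 x 10^-5 M
CaSO4(s) ⇌ Ca^2+(aq) + SO4^2-(aq), so Q = [Ca^2+][SO4^2-]
Q = (2.866 × 10^-5)(4.900 × 10^-5) = 1.40 × 10^-9
Q < Ksp, so no precipitate of CaSO4 forms.

Q = 1.40 x 10^-9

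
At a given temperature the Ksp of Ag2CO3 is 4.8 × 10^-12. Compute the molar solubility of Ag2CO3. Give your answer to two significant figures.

1.1 × 10^-4 M

Ag2CO3(s) <=> 2 Ag^+(aq) + CO3^2-(aq)
Ksp = [Ag^+]^2[CO3^2-]
If s mol/L of Ag2CO3 dissolves, [Ag^+] = 2s and [CO3^2-] = s.
Ksp = (2s)^2s = 4s^3
s^3 = 4.8 × 10^-12 / 4, so s = 1.1 × 10^-4 M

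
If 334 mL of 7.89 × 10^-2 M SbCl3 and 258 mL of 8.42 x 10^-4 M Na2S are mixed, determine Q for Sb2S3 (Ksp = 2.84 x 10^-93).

Q ≈ 9.79e-14

Total volume = 334 + 258 = 592 mL.
[Sb^3+] = 7.89 x 10^-2 × (334/592) = 4.451 × 10^-2 M
[S^2-] = 8.42 x 10^-4 × (258/592) = 3.670 × 10^-4 M
Sb2S3(s) ⇌ 2 Sb^3+(aq) + 3 S^2-(aq), so Q = [Sb^3+]^2[S^2-]^3
Q = (4.451 x 10^-2)^2(3.670 x 10^-4)^3 = 9.79 x 10^-14
Q > Ksp, so Sb2S3 will precipitate.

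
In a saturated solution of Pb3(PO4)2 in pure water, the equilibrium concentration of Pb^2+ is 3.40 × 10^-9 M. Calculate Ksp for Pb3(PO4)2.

Pb3(PO4)2(s) <=> 3 Pb^2+(aq) + 2 PO4^3-(aq)
Stoichiometry gives [PO4^3-] = (2/3)[Pb^2+] = 2.267 x 10^-9 M.
Ksp = [Pb^2+]^3[PO4^3-]^2
Ksp = (3.40 × 10^-9)^3 × (2.267 × 10^-9)^2 = 2.02 x 10^-43

Ksp ≈ 2.02 × 10^-43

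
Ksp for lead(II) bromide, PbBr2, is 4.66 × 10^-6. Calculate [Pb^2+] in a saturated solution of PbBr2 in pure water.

[Pb^2+] = 0.0105 M

PbBr2(s) <=> Pb^2+ + 2 Br^-
Ksp = [Pb^2+][Br^-]^2
Let s = molar solubility. Then [Pb^2+] = s and [Br^-] = 2s.
Substituting: Ksp = s(2s)^2 = 4s^3
Solving, s = (4.66 × 10^-6/4)^(1/3) = 1.052 × 10^-2 M
[Pb^2+] = s = 1.05 x 10^-2 M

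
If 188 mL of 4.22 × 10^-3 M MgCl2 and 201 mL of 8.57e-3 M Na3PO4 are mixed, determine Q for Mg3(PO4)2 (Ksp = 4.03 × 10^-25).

Total volume = 188 + 201 = 389 mL.
[Mg^2+] = 4.22 × 10^-3 × (188/389) = 2.039 × 10^-3 M
[PO4^3-] = 8.57 × 10^-3 × (201/389) = 4.428 x 10^-3 M
Mg3(PO4)2(s) ⇌ 3 Mg^2+(aq) + 2 PO4^3-(aq), so Q = [Mg^2+]^3[PO4^3-]^2
Q = (2.039 × 10^-3)^3(4.428 x 10^-3)^2 = 1.66 × 10^-13
Q > Ksp, so Mg3(PO4)2 will precipitate.

Q = 1.66e-13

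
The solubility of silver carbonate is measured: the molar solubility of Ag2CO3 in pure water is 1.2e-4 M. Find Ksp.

Ksp ≈ 6.9 × 10^-12

Ag2CO3(s) ⇌ 2 Ag^+ + CO3^2-
Let s = molar solubility. Then [Ag^+] = 2s and [CO3^2-] = s.
Ksp = [Ag^+]^2[CO3^2-]
So Ksp = (2s)^2 × s = 4s^3
Ksp = 4 × (1.2 x 10^-4)^3 = 6.9 x 10^-12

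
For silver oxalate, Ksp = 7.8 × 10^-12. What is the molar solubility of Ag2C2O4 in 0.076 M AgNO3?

s ≈ 1.4 x 10^-9 M

Ag2C2O4(s) <=> 2 Ag^+(aq) + C2O4^2-(aq)
Ksp = [Ag^+]^2[C2O4^2-]
Let s be the molar solubility in this solution. [Ag^+] = 0.076 + 2s ≈ 0.076, [C2O4^2-] = s (since Ag^+ from AgNO3 dominates).
Ksp ≈ (0.076)^2 × s
s = 1.4 × 10^-9 M
Check: 2s = 2.7 × 10^-9 ≪ 0.076, so the approximation is valid.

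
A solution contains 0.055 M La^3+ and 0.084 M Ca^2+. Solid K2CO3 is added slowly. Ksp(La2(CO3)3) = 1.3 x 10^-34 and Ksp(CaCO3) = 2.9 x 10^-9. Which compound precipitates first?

La2(CO3)3

Precipitation of each salt starts when its ion product equals its Ksp.
For La2(CO3)3: 1.3 x 10^-34 = (0.055)^2 × [CO3^2-]^3  ⇒  [CO3^2-] = 3.5 × 10^-11 M.
For CaCO3: 2.9 x 10^-9 = 0.084 × [CO3^2-]  ⇒  [CO3^2-] = 3.5 × 10^-8 M.
The salt with the lower threshold [CO3^2-] precipitates first: La2(CO3)3.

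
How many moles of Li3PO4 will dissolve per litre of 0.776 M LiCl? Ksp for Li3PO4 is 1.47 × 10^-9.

Li3PO4(s) ⇌ 3 Li^+ + PO4^3-
Ksp = [Li^+]^3[PO4^3-]
Let s = moles of Li3PO4 that dissolve per litre. [Li^+] = 0.776 + 3s ≈ 0.776, [PO4^3-] = s (common-ion effect: Li^+ is already 0.776 M).
Ksp ≈ (0.776)^3 × s
s = 3.15 × 10^-9 M
Check: 3s = 9.4 × 10^-9 ≪ 0.776, so the approximation is valid.

3.15 × 10^-9 M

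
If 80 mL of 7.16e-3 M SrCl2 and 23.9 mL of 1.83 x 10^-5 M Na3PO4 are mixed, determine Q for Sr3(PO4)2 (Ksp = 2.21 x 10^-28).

2.97 × 10^-18

Total volume = 80 + 23.9 = 103.9 mL.
[Sr^2+] = 7.16 x 10^-3 × (80/103.9) = 5.513 × 10^-3 M
[PO4^3-] = 1.83 × 10^-5 × (23.9/103.9) = 4.210 × 10^-6 M
Sr3(PO4)2(s) ⇌ 3 Sr^2+ + 2 PO4^3-, so Q = [Sr^2+]^3[PO4^3-]^2
Q = (5.513 × 10^-3)^3(4.210 x 10^-6)^2 = 2.97 × 10^-18
Q > Ksp, so Sr3(PO4)2 will precipitate.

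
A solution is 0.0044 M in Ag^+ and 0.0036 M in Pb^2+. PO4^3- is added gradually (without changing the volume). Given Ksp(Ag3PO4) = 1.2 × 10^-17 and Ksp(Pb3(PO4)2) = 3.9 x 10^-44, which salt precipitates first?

Pb3(PO4)2

Precipitation of each salt starts when its ion product equals its Ksp.
For Ag3PO4: 1.2 × 10^-17 = (0.0044)^3 × [PO4^3-]  ⇒  [PO4^3-] = 1.4 x 10^-10 M.
For Pb3(PO4)2: 3.9 x 10^-44 = (0.0036)^3 × [PO4^3-]^2  ⇒  [PO4^3-] = 9.1 × 10^-19 M.
The salt with the lower threshold [PO4^3-] precipitates first: Pb3(PO4)2.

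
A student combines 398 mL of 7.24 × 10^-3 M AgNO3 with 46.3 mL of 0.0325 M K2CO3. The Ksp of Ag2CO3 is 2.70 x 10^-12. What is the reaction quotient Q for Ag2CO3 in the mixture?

Q = 1.42 x 10^-7

Total volume = 398 + 46.3 = 444.3 mL.
[Ag^+] = 7.24 × 10^-3 × (398/444.3) = 6.486 x 10^-3 M
[CO3^2-] = 3.25 × 10^-2 × (46.3/444.3) = 3.387 x 10^-3 M
Ag2CO3(s) ⇌ 2 Ag^+ + CO3^2-, so Q = [Ag^+]^2[CO3^2-]
Q = (6.486 x 10^-3)^2(3.387 × 10^-3) = 1.42 × 10^-7
Q > Ksp, so Ag2CO3 will precipitate.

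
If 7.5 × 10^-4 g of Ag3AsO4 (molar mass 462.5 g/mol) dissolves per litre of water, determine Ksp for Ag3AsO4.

1.9 × 10^-22

Molar solubility s = (7.5 × 10^-4 g/L) / (462.5 g/mol) = 1.62 × 10^-6 M.
Ag3AsO4(s) ⇌ 3 Ag^+(aq) + AsO4^3-(aq)
If s mol/L of Ag3AsO4 dissolves, [Ag^+] = 3s and [AsO4^3-] = s.
Ksp = [Ag^+]^3[AsO4^3-]
Substituting: Ksp = (3s)^3s = 27s^4
Ksp = 27 × (1.62 × 10^-6)^4 = 1.9 × 10^-22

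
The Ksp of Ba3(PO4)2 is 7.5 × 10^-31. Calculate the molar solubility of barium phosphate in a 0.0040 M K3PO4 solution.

1.2e-9 M

Ba3(PO4)2(s) <=> 3 Ba^2+(aq) + 2 PO4^3-(aq)
Ksp = [Ba^2+]^3[PO4^3-]^2
If s mol/L dissolves here, [Ba^2+] = 3s, [PO4^3-] = 0.0040 + 2s ≈ 0.0040 (Ksp is small, so little additional dissolves).
Ksp ≈ (3s)^3 × (0.0040)^2
s = 1.2 x 10^-9 M
Check: 2s = 2.4 × 10^-9 ≪ 0.0040, so the approximation is valid.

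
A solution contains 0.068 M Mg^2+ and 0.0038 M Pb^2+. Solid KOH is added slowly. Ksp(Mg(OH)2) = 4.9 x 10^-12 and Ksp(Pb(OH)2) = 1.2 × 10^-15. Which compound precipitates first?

Pb(OH)2

Each salt begins to precipitate when Q = Ksp, i.e. when [OH^-] reaches its threshold.
For Mg(OH)2: 4.9 x 10^-12 = 0.068 × [OH^-]^2  ⇒  [OH^-] = 8.5 x 10^-6 M.
For Pb(OH)2: 1.2 × 10^-15 = 0.0038 × [OH^-]^2  ⇒  [OH^-] = 5.6 × 10^-7 M.
The salt with the lower threshold [OH^-] precipitates first: Pb(OH)2.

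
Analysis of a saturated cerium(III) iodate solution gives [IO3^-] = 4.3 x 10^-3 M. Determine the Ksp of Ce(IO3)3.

Ce(IO3)3(s) ⇌ Ce^3+ + 3 IO3^-
Stoichiometry gives [Ce^3+] = (1/3)[IO3^-] = 1.43 × 10^-3 M.
Ksp = [Ce^3+][IO3^-]^3
Ksp = 1.43 × 10^-3 × (4.3 x 10^-3)^3 = 1.1 × 10^-10

Ksp = 1.1e-10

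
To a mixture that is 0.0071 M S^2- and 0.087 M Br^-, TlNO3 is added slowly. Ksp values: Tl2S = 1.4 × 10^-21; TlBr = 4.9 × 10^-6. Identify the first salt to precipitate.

Each salt begins to precipitate when Q = Ksp, i.e. when [Tl^+] reaches its threshold.
For Tl2S: 1.4 × 10^-21 = 0.0071 × [Tl^+]^2  ⇒  [Tl^+] = 4.4 × 10^-10 M.
For TlBr: 4.9 × 10^-6 = 0.087 × [Tl^+]  ⇒  [Tl^+] = 5.6 x 10^-5 M.
The salt with the lower threshold [Tl^+] precipitates first: Tl2S.

Tl2S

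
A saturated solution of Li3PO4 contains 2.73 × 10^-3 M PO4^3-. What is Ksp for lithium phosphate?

1.50 × 10^-9

Li3PO4(s) ⇌ 3 Li^+(aq) + PO4^3-(aq)
Stoichiometry gives [Li^+] = (3/1)[PO4^3-] = 8.190 × 10^-3 M.
Ksp = [Li^+]^3[PO4^3-]
Ksp = (8.190 × 10^-3)^3 × 2.73 × 10^-3 = 1.50 x 10^-9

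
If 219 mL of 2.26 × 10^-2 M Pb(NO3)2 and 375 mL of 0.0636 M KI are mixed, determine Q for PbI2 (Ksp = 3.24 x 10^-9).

Total volume = 219 + 375 = 594 mL.
[Pb^2+] = 2.26 × 10^-2 × (219/594) = 8.332 × 10^-3 M
[I^-] = 6.36 × 10^-2 × (375/594) = 4.015 x 10^-2 M
PbI2(s) <=> Pb^2+ + 2 I^-, so Q = [Pb^2+][I^-]^2
Q = (8.332 × 10^-3)(4.015 × 10^-2)^2 = 1.34 × 10^-5
Q > Ksp, so PbI2 will precipitate.

1.34 × 10^-5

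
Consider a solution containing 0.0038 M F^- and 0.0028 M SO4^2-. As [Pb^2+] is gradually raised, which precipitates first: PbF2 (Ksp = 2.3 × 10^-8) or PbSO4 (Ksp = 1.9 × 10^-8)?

PbSO4

Each salt begins to precipitate when Q = Ksp, i.e. when [Pb^2+] reaches its threshold.
For PbF2: 2.3 × 10^-8 = (0.0038)^2 × [Pb^2+]  ⇒  [Pb^2+] = 1.6 × 10^-3 M.
For PbSO4: 1.9 × 10^-8 = 0.0028 × [Pb^2+]  ⇒  [Pb^2+] = 6.8 x 10^-6 M.
The salt with the lower threshold [Pb^2+] precipitates first: PbSO4.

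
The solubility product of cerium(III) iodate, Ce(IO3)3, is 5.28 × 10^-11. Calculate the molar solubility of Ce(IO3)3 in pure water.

s = 1.18e-3 M

Ce(IO3)3(s) <=> Ce^3+ + 3 IO3^-
Ksp = [Ce^3+][IO3^-]^3
With molar solubility s: [Ce^3+] = s, [IO3^-] = 3s.
Substituting: Ksp = s(3s)^3 = 27s^4
s = (5.28 × 10^-11 / 27)^(1/4) = 1.18 × 10^-3 M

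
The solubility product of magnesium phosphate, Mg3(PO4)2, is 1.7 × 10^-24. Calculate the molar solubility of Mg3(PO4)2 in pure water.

Mg3(PO4)2(s) ⇌ 3 Mg^2+ + 2 PO4^3-
Ksp = [Mg^2+]^3[PO4^3-]^2
For each mole of Mg3(PO4)2 that dissolves: [Mg^2+] = 3s, [PO4^3-] = 2s.
So Ksp = (3s)^3 × (2s)^2 = 108s^5
s^5 = 1.7 × 10^-24 / 108, so s = 6.9 × 10^-6 M

s = 6.9 x 10^-6 M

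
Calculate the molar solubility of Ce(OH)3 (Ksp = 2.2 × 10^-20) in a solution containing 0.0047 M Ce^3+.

Ce(OH)3(s) <=> Ce^3+ + 3 OH^-
Ksp = [Ce^3+][OH^-]^3
If s mol/L dissolves here, [Ce^3+] = 0.0047 + s ≈ 0.0047, [OH^-] = 3s (common-ion effect: Ce^3+ is already 0.0047 M).
Ksp ≈ 0.0047 × (3s)^3
s = 5.6 × 10^-7 M
Check: s = 5.6 x 10^-7 ≪ 0.0047, so the approximation is valid.

s = 5.6e-7 M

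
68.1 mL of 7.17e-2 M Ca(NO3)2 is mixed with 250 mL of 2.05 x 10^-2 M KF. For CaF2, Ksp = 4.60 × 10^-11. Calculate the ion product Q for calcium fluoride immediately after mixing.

3.98 × 10^-6

Total volume = 68.1 + 250 = 318.1 mL.
[Ca^2+] = 7.17 x 10^-2 × (68.1/318.1) = 1.535 x 10^-2 M
[F^-] = 2.05 x 10^-2 × (250/318.1) = 1.611 × 10^-2 M
CaF2(s) <=> Ca^2+(aq) + 2 F^-(aq), so Q = [Ca^2+][F^-]^2
Q = (1.535 × 10^-2)(1.611 × 10^-2)^2 = 3.98 × 10^-6
Q > Ksp, so CaF2 will precipitate.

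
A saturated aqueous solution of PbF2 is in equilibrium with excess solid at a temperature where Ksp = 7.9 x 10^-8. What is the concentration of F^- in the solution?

[F^-] = 5.4 × 10^-3 M

PbF2(s) <=> Pb^2+(aq) + 2 F^-(aq)
Ksp = [Pb^2+][F^-]^2
For each mole of PbF2 that dissolves: [Pb^2+] = s, [F^-] = 2s.
Substituting: Ksp = s(2s)^2 = 4s^3
Solving, s = (7.9 x 10^-8/4)^(1/3) = 2.70 × 10^-3 M
[F^-] = 2s = 5.4 x 10^-3 M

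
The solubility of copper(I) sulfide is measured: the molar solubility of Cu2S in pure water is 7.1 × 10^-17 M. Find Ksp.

Cu2S(s) ⇌ 2 Cu^+ + S^2-
For each mole of Cu2S that dissolves: [Cu^+] = 2s, [S^2-] = s.
Ksp = [Cu^+]^2[S^2-]
So Ksp = (2s)^2 × s = 4s^3
Ksp = 4 × (7.1 × 10^-17)^3 = 1.4 x 10^-48

1.4 x 10^-48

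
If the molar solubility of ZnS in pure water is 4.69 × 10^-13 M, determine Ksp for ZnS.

Ksp = 2.20 × 10^-25

ZnS(s) ⇌ Zn^2+ + S^2-
If s mol/L of ZnS dissolves, [Zn^2+] = s and [S^2-] = s.
Ksp = [Zn^2+][S^2-]
Ksp = s^2
Ksp = (4.69 x 10^-13)^2 = 2.20 x 10^-25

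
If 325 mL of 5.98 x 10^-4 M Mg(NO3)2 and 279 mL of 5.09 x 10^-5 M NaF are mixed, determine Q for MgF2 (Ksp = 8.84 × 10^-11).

Total volume = 325 + 279 = 604 mL.
[Mg^2+] = 5.98 x 10^-4 × (325/604) = 3.218 × 10^-4 M
[F^-] = 5.09 × 10^-5 × (279/604) = 2.351 x 10^-5 M
MgF2(s) ⇌ Mg^2+(aq) + 2 F^-(aq), so Q = [Mg^2+][F^-]^2
Q = (3.218 × 10^-4)(2.351 × 10^-5)^2 = 1.78 × 10^-13
Q < Ksp, so no precipitate of MgF2 forms.

Q ≈ 1.78 × 10^-13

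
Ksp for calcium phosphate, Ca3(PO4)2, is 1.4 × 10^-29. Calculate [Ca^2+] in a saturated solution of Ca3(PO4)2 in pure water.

[Ca^2+] ≈ 2.0 x 10^-6 M

Ca3(PO4)2(s) ⇌ 3 Ca^2+(aq) + 2 PO4^3-(aq)
Ksp = [Ca^2+]^3[PO4^3-]^2
If s mol/L of Ca3(PO4)2 dissolves, [Ca^2+] = 3s and [PO4^3-] = 2s.
Ksp = (3s)^3(2s)^2 = 108s^5
s^5 = 1.4 × 10^-29 / 108, so s = 6.65 x 10^-7 M
[Ca^2+] = 3s = 2.0 × 10^-6 M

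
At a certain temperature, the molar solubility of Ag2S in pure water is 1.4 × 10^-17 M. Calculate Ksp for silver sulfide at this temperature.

Ksp ≈ 1.1e-50

Ag2S(s) ⇌ 2 Ag^+ + S^2-
Let s = molar solubility. Then [Ag^+] = 2s and [S^2-] = s.
Ksp = [Ag^+]^2[S^2-]
Ksp = (2s)^2s = 4s^3
Ksp = 4 × (1.4 x 10^-17)^3 = 1.1 x 10^-50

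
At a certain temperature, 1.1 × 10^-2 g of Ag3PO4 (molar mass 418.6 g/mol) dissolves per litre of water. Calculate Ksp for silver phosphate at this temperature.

Molar solubility s = (1.1 × 10^-2 g/L) / (418.6 g/mol) = 2.63 × 10^-5 M.
Ag3PO4(s) <=> 3 Ag^+(aq) + PO4^3-(aq)
If s mol/L of Ag3PO4 dissolves, [Ag^+] = 3s and [PO4^3-] = s.
Ksp = [Ag^+]^3[PO4^3-]
Substituting: Ksp = (3s)^3s = 27s^4
Ksp = 27 × (2.63 x 10^-5)^4 = 1.3 × 10^-17

Ksp ≈ 1.3 × 10^-17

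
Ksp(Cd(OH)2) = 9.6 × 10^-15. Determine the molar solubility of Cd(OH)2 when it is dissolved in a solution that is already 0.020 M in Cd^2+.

Cd(OH)2(s) ⇌ Cd^2+ + 2 OH^-
Ksp = [Cd^2+][OH^-]^2
If s mol/L dissolves here, [Cd^2+] = 0.020 + s ≈ 0.020, [OH^-] = 2s (since the Cd^2+ already present dominates).
Ksp ≈ 0.020 × (2s)^2
s = 3.5 × 10^-7 M
Check: s = 3.5 × 10^-7 ≪ 0.020, so the approximation is valid.

3.5 × 10^-7 M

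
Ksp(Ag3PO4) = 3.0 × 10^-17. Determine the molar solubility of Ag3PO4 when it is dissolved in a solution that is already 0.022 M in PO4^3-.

s ≈ 3.7e-6 M

Ag3PO4(s) ⇌ 3 Ag^+ + PO4^3-
Ksp = [Ag^+]^3[PO4^3-]
If s mol/L dissolves here, [Ag^+] = 3s, [PO4^3-] = 0.022 + s ≈ 0.022 (since the PO4^3- already present dominates).
Ksp ≈ (3s)^3 × 0.022
s = 3.7 × 10^-6 M
Check: s = 3.7 × 10^-6 ≪ 0.022, so the approximation is valid.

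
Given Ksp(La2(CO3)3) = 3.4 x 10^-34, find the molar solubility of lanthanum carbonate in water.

7.9e-8 M

La2(CO3)3(s) ⇌ 2 La^3+ + 3 CO3^2-
Ksp = [La^3+]^2[CO3^2-]^3
Let s = molar solubility. Then [La^3+] = 2s and [CO3^2-] = 3s.
So Ksp = (2s)^2 × (3s)^3 = 108s^5
s = (3.4 x 10^-34 / 108)^(1/5) = 7.9 x 10^-8 M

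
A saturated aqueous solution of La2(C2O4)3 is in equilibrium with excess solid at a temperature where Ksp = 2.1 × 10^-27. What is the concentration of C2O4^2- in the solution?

[C2O4^2-] ≈ 5.4e-6 M

La2(C2O4)3(s) ⇌ 2 La^3+ + 3 C2O4^2-
Ksp = [La^3+]^2[C2O4^2-]^3
Let s = molar solubility. Then [La^3+] = 2s and [C2O4^2-] = 3s.
So Ksp = (2s)^2 × (3s)^3 = 108s^5
s = (2.1 × 10^-27 / 108)^(1/5) = 1.81 × 10^-6 M
[C2O4^2-] = 3s = 5.4 × 10^-6 M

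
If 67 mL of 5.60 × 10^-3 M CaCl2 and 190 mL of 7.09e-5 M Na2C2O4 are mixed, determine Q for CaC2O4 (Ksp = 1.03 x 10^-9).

Q = 7.65e-8

Total volume = 67 + 190 = 257 mL.
[Ca^2+] = 5.60 × 10^-3 × (67/257) = 1.460 × 10^-3 M
[C2O4^2-] = 7.09 × 10^-5 × (190/257) = 5.242 × 10^-5 M
CaC2O4(s) ⇌ Ca^2+ + C2O4^2-, so Q = [Ca^2+][C2O4^2-]
Q = (1.460 × 10^-3)(5.242 × 10^-5) = 7.65 × 10^-8
Q > Ksp, so CaC2O4 will precipitate.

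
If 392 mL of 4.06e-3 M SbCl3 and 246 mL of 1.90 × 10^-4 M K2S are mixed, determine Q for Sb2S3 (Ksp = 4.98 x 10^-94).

Total volume = 392 + 246 = 638 mL.
[Sb^3+] = 4.06 x 10^-3 × (392/638) = 2.495 × 10^-3 M
[S^2-] = 1.90 x 10^-4 × (246/638) = 7.326 × 10^-5 M
Sb2S3(s) ⇌ 2 Sb^3+(aq) + 3 S^2-(aq), so Q = [Sb^3+]^2[S^2-]^3
Q = (2.495 × 10^-3)^2(7.326 × 10^-5)^3 = 2.45 x 10^-18
Q > Ksp, so Sb2S3 will precipitate.

Q ≈ 2.45 × 10^-18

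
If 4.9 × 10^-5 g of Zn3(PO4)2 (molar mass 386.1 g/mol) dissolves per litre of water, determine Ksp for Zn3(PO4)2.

Ksp ≈ 3.6e-33

Molar solubility s = (4.9 × 10^-5 g/L) / (386.1 g/mol) = 1.27 x 10^-7 M.
Zn3(PO4)2(s) ⇌ 3 Zn^2+(aq) + 2 PO4^3-(aq)
Let s = molar solubility. Then [Zn^2+] = 3s and [PO4^3-] = 2s.
Ksp = [Zn^2+]^3[PO4^3-]^2
So Ksp = (3s)^3 × (2s)^2 = 108s^5
Ksp = 108 × (1.27 × 10^-7)^5 = 3.6 × 10^-33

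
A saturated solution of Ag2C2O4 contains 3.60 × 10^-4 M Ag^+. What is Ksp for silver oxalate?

Ag2C2O4(s) <=> 2 Ag^+ + C2O4^2-
Stoichiometry gives [C2O4^2-] = (1/2)[Ag^+] = 1.800 × 10^-4 M.
Ksp = [Ag^+]^2[C2O4^2-]
Ksp = (3.60 x 10^-4)^2 × 1.800 x 10^-4 = 2.33 × 10^-11

Ksp = 2.33 × 10^-11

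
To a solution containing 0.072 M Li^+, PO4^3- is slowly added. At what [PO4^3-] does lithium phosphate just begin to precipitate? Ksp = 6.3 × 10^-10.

[PO4^3-] = 1.7 x 10^-6 M

Li3PO4(s) <=> 3 Li^+(aq) + PO4^3-(aq)
Ksp = [Li^+]^3[PO4^3-]
Precipitation begins when Q = Ksp. With [Li^+] = 0.072 M:
6.3 × 10^-10 = (0.072)^3 × [PO4^3-]
[PO4^3-] = (6.3 × 10^-10 / 3.73 x 10^-4) = 1.7 × 10^-6 M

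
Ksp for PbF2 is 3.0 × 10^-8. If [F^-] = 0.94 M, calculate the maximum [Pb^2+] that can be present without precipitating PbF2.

PbF2(s) ⇌ Pb^2+ + 2 F^-
Ksp = [Pb^2+][F^-]^2
Precipitation begins when Q = Ksp. With [F^-] = 0.94 M:
3.0 × 10^-8 = (0.94)^2 × [Pb^2+]
[Pb^2+] = (3.0 × 10^-8 / 8.84 x 10^-1) = 3.4 × 10^-8 M

[Pb^2+] ≈ 3.4 x 10^-8 M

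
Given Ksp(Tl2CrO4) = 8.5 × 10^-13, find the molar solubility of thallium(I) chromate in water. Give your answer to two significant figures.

s = 6.0e-5 M

Tl2CrO4(s) <=> 2 Tl^+ + CrO4^2-
Ksp = [Tl^+]^2[CrO4^2-]
If s mol/L of Tl2CrO4 dissolves, [Tl^+] = 2s and [CrO4^2-] = s.
Substituting: Ksp = (2s)^2s = 4s^3
s^3 = 8.5 × 10^-13 / 4, so s = 6.0 × 10^-5 M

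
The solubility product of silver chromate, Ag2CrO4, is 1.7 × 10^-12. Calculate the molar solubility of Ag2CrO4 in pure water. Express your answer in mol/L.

Ag2CrO4(s) ⇌ 2 Ag^+ + CrO4^2-
Ksp = [Ag^+]^2[CrO4^2-]
With molar solubility s: [Ag^+] = 2s, [CrO4^2-] = s.
Substituting: Ksp = (2s)^2s = 4s^3
s = (1.7 × 10^-12 / 4)^(1/3) = 7.5 x 10^-5 M

s = 7.5e-5 M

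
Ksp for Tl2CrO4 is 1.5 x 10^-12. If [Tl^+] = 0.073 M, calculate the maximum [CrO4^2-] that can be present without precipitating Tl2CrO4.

Tl2CrO4(s) ⇌ 2 Tl^+ + CrO4^2-
Ksp = [Tl^+]^2[CrO4^2-]
Precipitation begins when Q = Ksp. With [Tl^+] = 0.073 M:
1.5 x 10^-12 = (0.073)^2 × [CrO4^2-]
[CrO4^2-] = (1.5 x 10^-12 / 5.33 × 10^-3) = 2.8 × 10^-10 M

[CrO4^2-] = 2.8 × 10^-10 M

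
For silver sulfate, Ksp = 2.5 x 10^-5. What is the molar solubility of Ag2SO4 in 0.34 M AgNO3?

s = 2.2 x 10^-4 M

Ag2SO4(s) ⇌ 2 Ag^+ + SO4^2-
Ksp = [Ag^+]^2[SO4^2-]
Let s = moles of Ag2SO4 that dissolve per litre. [Ag^+] = 0.34 + 2s ≈ 0.34, [SO4^2-] = s (common-ion effect: Ag^+ is already 0.34 M).
Ksp ≈ (0.34)^2 × s
s = 2.2 × 10^-4 M
Check: 2s = 4.3 × 10^-4 ≪ 0.34, so the approximation is valid.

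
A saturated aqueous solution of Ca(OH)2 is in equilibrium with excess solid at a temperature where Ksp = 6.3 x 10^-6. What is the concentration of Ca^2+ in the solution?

Ca(OH)2(s) ⇌ Ca^2+(aq) + 2 OH^-(aq)
Ksp = [Ca^2+][OH^-]^2
If s mol/L of Ca(OH)2 dissolves, [Ca^2+] = s and [OH^-] = 2s.
Substituting: Ksp = s(2s)^2 = 4s^3
Solving, s = (6.3 x 10^-6/4)^(1/3) = 1.16 × 10^-2 M
[Ca^2+] = s = 1.2 × 10^-2 M

[Ca^2+] = 1.2e-2 M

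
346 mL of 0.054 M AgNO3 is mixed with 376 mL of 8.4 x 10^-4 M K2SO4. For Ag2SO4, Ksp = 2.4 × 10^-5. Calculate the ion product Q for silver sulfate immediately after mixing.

Total volume = 346 + 376 = 722 mL.
[Ag^+] = 5.4 x 10^-2 × (346/722) = 2.59 × 10^-2 M
[SO4^2-] = 8.4 × 10^-4 × (376/722) = 4.37 × 10^-4 M
Ag2SO4(s) ⇌ 2 Ag^+ + SO4^2-, so Q = [Ag^+]^2[SO4^2-]
Q = (2.59 × 10^-2)^2(4.37 x 10^-4) = 2.9 × 10^-7
Q < Ksp, so no precipitate of Ag2SO4 forms.

Q = 2.9 × 10^-7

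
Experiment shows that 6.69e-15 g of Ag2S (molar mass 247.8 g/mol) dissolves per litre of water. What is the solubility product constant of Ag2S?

Molar solubility s = (6.69 × 10^-15 g/L) / (247.8 g/mol) = 2.700 × 10^-17 M.
Ag2S(s) ⇌ 2 Ag^+(aq) + S^2-(aq)
Let s = molar solubility. Then [Ag^+] = 2s and [S^2-] = s.
Ksp = [Ag^+]^2[S^2-]
Substituting: Ksp = (2s)^2s = 4s^3
With s = 2.700 × 10^-17: Ksp = 7.87 x 10^-50

Ksp = 7.87 × 10^-50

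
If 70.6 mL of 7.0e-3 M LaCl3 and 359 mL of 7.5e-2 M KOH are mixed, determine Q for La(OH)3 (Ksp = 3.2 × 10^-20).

Total volume = 70.6 + 359 = 429.6 mL.
[La^3+] = 7.0 x 10^-3 × (70.6/429.6) = 1.15 × 10^-3 M
[OH^-] = 7.5 × 10^-2 × (359/429.6) = 6.27 x 10^-2 M
La(OH)3(s) <=> La^3+(aq) + 3 OH^-(aq), so Q = [La^3+][OH^-]^3
Q = (1.15 x 10^-3)(6.27 × 10^-2)^3 = 2.8 × 10^-7
Q > Ksp, so La(OH)3 will precipitate.

2.8 x 10^-7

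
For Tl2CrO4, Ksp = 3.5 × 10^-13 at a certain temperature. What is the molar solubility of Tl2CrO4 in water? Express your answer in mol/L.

Tl2CrO4(s) <=> 2 Tl^+(aq) + CrO4^2-(aq)
Ksp = [Tl^+]^2[CrO4^2-]
Let s = molar solubility. Then [Tl^+] = 2s and [CrO4^2-] = s.
Substituting: Ksp = (2s)^2s = 4s^3
s = (3.5 × 10^-13 / 4)^(1/3) = 4.4 × 10^-5 M

s ≈ 4.4 × 10^-5 M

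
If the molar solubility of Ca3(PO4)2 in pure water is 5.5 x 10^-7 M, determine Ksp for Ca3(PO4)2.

Ksp = 5.4 × 10^-30

Ca3(PO4)2(s) ⇌ 3 Ca^2+(aq) + 2 PO4^3-(aq)
With molar solubility s: [Ca^2+] = 3s, [PO4^3-] = 2s.
Ksp = [Ca^2+]^3[PO4^3-]^2
Substituting: Ksp = (3s)^3(2s)^2 = 108s^5
With s = 5.5 x 10^-7: Ksp = 5.4 × 10^-30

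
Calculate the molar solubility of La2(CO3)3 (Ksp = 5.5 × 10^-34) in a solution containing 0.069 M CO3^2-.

La2(CO3)3(s) ⇌ 2 La^3+(aq) + 3 CO3^2-(aq)
Ksp = [La^3+]^2[CO3^2-]^3
Let s be the molar solubility in this solution. [La^3+] = 2s, [CO3^2-] = 0.069 + 3s ≈ 0.069 (common-ion effect: CO3^2- is already 0.069 M).
Ksp ≈ (2s)^2 × (0.069)^3
s = 6.5 × 10^-16 M
Check: 3s = 1.9 × 10^-15 ≪ 0.069, so the approximation is valid.

6.5e-16 M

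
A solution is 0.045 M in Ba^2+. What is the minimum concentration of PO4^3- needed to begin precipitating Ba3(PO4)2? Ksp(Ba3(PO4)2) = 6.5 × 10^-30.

2.7 × 10^-13 M

Ba3(PO4)2(s) ⇌ 3 Ba^2+(aq) + 2 PO4^3-(aq)
Ksp = [Ba^2+]^3[PO4^3-]^2
Precipitation begins when Q = Ksp. With [Ba^2+] = 0.045 M:
6.5 × 10^-30 = (0.045)^3 × [PO4^3-]^2
[PO4^3-] = (6.5 × 10^-30 / 9.11 x 10^-5)^(1/2) = 2.7 x 10^-13 M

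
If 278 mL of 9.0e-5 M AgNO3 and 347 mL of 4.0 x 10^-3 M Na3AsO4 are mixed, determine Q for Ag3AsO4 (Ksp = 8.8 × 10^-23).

Total volume = 278 + 347 = 625 mL.
[Ag^+] = 9.0 × 10^-5 × (278/625) = 4.00 × 10^-5 M
[AsO4^3-] = 4.0 × 10^-3 × (347/625) = 2.22 × 10^-3 M
Ag3AsO4(s) <=> 3 Ag^+ + AsO4^3-, so Q = [Ag^+]^3[AsO4^3-]
Q = (4.00 × 10^-5)^3(2.22 x 10^-3) = 1.4 × 10^-16
Q > Ksp, so Ag3AsO4 will precipitate.

Q ≈ 1.4 × 10^-16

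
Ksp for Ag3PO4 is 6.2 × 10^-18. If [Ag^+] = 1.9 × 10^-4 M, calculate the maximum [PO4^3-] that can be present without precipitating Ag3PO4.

[PO4^3-] ≈ 9.0 x 10^-7 M

Ag3PO4(s) ⇌ 3 Ag^+(aq) + PO4^3-(aq)
Ksp = [Ag^+]^3[PO4^3-]
Precipitation begins when Q = Ksp. With [Ag^+] = 1.9 × 10^-4 M:
6.2 × 10^-18 = (1.9 × 10^-4)^3 × [PO4^3-]
[PO4^3-] = (6.2 × 10^-18 / 6.86 × 10^-12) = 9.0 × 10^-7 M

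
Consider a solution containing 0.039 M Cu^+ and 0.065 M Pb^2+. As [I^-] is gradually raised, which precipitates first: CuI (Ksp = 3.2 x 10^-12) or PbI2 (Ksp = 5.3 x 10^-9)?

CuI

Each salt begins to precipitate when Q = Ksp, i.e. when [I^-] reaches its threshold.
For CuI: 3.2 x 10^-12 = 0.039 × [I^-]  ⇒  [I^-] = 8.2 × 10^-11 M.
For PbI2: 5.3 x 10^-9 = 0.065 × [I^-]^2  ⇒  [I^-] = 2.9 x 10^-4 M.
The salt with the lower threshold [I^-] precipitates first: CuI.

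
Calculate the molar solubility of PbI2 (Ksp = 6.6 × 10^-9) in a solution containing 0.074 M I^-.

s = 1.2 x 10^-6 M

PbI2(s) ⇌ Pb^2+(aq) + 2 I^-(aq)
Ksp = [Pb^2+][I^-]^2
Let s = moles of PbI2 that dissolve per litre. [Pb^2+] = s, [I^-] = 0.074 + 2s ≈ 0.074 (since the I^- already present dominates).
Ksp ≈ s × (0.074)^2
s = 1.2 × 10^-6 M
Check: 2s = 2.4 × 10^-6 ≪ 0.074, so the approximation is valid.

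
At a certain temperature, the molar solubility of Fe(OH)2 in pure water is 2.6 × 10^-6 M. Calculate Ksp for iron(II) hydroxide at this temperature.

Ksp = 7.0 x 10^-17

Fe(OH)2(s) ⇌ Fe^2+ + 2 OH^-
If s mol/L of Fe(OH)2 dissolves, [Fe^2+] = s and [OH^-] = 2s.
Ksp = [Fe^2+][OH^-]^2
So Ksp = s × (2s)^2 = 4s^3
Ksp = 4 × (2.6 × 10^-6)^3 = 7.0 × 10^-17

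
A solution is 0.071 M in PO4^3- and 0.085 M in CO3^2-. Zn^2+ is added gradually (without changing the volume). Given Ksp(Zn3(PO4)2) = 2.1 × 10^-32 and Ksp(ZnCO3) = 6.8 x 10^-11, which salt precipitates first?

Precipitation of each salt starts when its ion product equals its Ksp.
For Zn3(PO4)2: 2.1 × 10^-32 = (0.071)^2 × [Zn^2+]^3  ⇒  [Zn^2+] = 1.6 x 10^-10 M.
For ZnCO3: 6.8 x 10^-11 = 0.085 × [Zn^2+]  ⇒  [Zn^2+] = 8.0 × 10^-10 M.
The salt with the lower threshold [Zn^2+] precipitates first: Zn3(PO4)2.

Zn3(PO4)2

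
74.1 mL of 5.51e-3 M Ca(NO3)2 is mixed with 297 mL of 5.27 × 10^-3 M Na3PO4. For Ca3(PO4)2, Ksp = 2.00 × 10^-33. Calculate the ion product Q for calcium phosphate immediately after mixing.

Total volume = 74.1 + 297 = 371.1 mL.
[Ca^2+] = 5.51 × 10^-3 × (74.1/371.1) = 1.100 × 10^-3 M
[PO4^3-] = 5.27 × 10^-3 × (297/371.1) = 4.218 × 10^-3 M
Ca3(PO4)2(s) <=> 3 Ca^2+(aq) + 2 PO4^3-(aq), so Q = [Ca^2+]^3[PO4^3-]^2
Q = (1.100 × 10^-3)^3(4.218 × 10^-3)^2 = 2.37 × 10^-14
Q > Ksp, so Ca3(PO4)2 will precipitate.

Q = 2.37 × 10^-14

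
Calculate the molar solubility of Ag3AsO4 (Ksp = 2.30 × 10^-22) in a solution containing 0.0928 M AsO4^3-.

4.51e-8 M

Ag3AsO4(s) ⇌ 3 Ag^+ + AsO4^3-
Ksp = [Ag^+]^3[AsO4^3-]
If s mol/L dissolves here, [Ag^+] = 3s, [AsO4^3-] = 0.0928 + s ≈ 0.0928 (since the AsO4^3- already present dominates).
Ksp ≈ (3s)^3 × 0.0928
s = 4.51 × 10^-8 M
Check: s = 4.5 × 10^-8 ≪ 0.0928, so the approximation is valid.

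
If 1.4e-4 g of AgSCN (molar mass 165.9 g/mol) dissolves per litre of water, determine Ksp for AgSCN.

Molar solubility s = (1.4 × 10^-4 g/L) / (165.9 g/mol) = 8.44 × 10^-7 M.
AgSCN(s) <=> Ag^+ + SCN^-
If s mol/L of AgSCN dissolves, [Ag^+] = s and [SCN^-] = s.
Ksp = [Ag^+][SCN^-]
Ksp = (s)(s) = s^2
Ksp = (8.44 × 10^-7)^2 = 7.1 × 10^-13

Ksp = 7.1 × 10^-13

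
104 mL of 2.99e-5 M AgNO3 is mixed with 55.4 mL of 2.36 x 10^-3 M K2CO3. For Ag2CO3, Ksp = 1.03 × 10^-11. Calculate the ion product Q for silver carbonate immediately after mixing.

Q ≈ 3.12e-13

Total volume = 104 + 55.4 = 159.4 mL.
[Ag^+] = 2.99 × 10^-5 × (104/159.4) = 1.951 × 10^-5 M
[CO3^2-] = 2.36 × 10^-3 × (55.4/159.4) = 8.202 × 10^-4 M
Ag2CO3(s) ⇌ 2 Ag^+ + CO3^2-, so Q = [Ag^+]^2[CO3^2-]
Q = (1.951 × 10^-5)^2(8.202 × 10^-4) = 3.12 x 10^-13
Q < Ksp, so no precipitate of Ag2CO3 forms.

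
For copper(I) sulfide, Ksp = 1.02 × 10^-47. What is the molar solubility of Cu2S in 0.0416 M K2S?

7.83 × 10^-24 M

Cu2S(s) ⇌ 2 Cu^+ + S^2-
Ksp = [Cu^+]^2[S^2-]
Let s = moles of Cu2S that dissolve per litre. [Cu^+] = 2s, [S^2-] = 0.0416 + s ≈ 0.0416 (Ksp is small, so little additional dissolves).
Ksp ≈ (2s)^2 × 0.0416
s = 7.83 x 10^-24 M
Check: s = 7.8 x 10^-24 ≪ 0.0416, so the approximation is valid.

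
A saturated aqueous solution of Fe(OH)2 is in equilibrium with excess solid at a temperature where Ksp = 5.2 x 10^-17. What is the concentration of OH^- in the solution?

[OH^-] ≈ 4.7 × 10^-6 M

Fe(OH)2(s) ⇌ Fe^2+(aq) + 2 OH^-(aq)
Ksp = [Fe^2+][OH^-]^2
For each mole of Fe(OH)2 that dissolves: [Fe^2+] = s, [OH^-] = 2s.
Substituting: Ksp = s(2s)^2 = 4s^3
s^3 = 5.2 x 10^-17 / 4, so s = 2.35 x 10^-6 M
[OH^-] = 2s = 4.7 x 10^-6 M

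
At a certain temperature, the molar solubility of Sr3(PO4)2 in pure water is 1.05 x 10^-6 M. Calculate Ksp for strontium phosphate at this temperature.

Sr3(PO4)2(s) <=> 3 Sr^2+(aq) + 2 PO4^3-(aq)
Let s = molar solubility. Then [Sr^2+] = 3s and [PO4^3-] = 2s.
Ksp = [Sr^2+]^3[PO4^3-]^2
Substituting: Ksp = (3s)^3(2s)^2 = 108s^5
Ksp = 108 × (1.05 x 10^-6)^5 = 1.38 × 10^-28

1.38e-28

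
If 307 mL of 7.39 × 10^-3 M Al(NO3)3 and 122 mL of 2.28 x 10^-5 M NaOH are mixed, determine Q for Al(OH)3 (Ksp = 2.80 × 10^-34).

Total volume = 307 + 122 = 429 mL.
[Al^3+] = 7.39 × 10^-3 × (307/429) = 5.288 × 10^-3 M
[OH^-] = 2.28 × 10^-5 × (122/429) = 6.484 x 10^-6 M
Al(OH)3(s) <=> Al^3+ + 3 OH^-, so Q = [Al^3+][OH^-]^3
Q = (5.288 x 10^-3)(6.484 × 10^-6)^3 = 1.44 × 10^-18
Q > Ksp, so Al(OH)3 will precipitate.

Q = 1.44 x 10^-18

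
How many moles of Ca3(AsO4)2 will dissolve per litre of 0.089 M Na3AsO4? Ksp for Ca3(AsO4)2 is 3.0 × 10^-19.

Ca3(AsO4)2(s) ⇌ 3 Ca^2+ + 2 AsO4^3-
Ksp = [Ca^2+]^3[AsO4^3-]^2
If s mol/L dissolves here, [Ca^2+] = 3s, [AsO4^3-] = 0.089 + 2s ≈ 0.089 (since AsO4^3- from Na3AsO4 dominates).
Ksp ≈ (3s)^3 × (0.089)^2
s = 1.1 × 10^-6 M
Check: 2s = 2.2 × 10^-6 ≪ 0.089, so the approximation is valid.

1.1 × 10^-6 M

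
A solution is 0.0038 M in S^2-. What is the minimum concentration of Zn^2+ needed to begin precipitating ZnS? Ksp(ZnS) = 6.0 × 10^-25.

[Zn^2+] ≈ 1.6 x 10^-22 M

ZnS(s) ⇌ Zn^2+(aq) + S^2-(aq)
Ksp = [Zn^2+][S^2-]
Precipitation begins when Q = Ksp. With [S^2-] = 0.0038 M:
6.0 × 10^-25 = (0.0038) × [Zn^2+]
[Zn^2+] = (6.0 × 10^-25 / 3.8 x 10^-3) = 1.6 × 10^-22 M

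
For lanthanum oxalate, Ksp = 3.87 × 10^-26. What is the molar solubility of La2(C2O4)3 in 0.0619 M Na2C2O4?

La2(C2O4)3(s) ⇌ 2 La^3+(aq) + 3 C2O4^2-(aq)
Ksp = [La^3+]^2[C2O4^2-]^3
Let s = moles of La2(C2O4)3 that dissolve per litre. [La^3+] = 2s, [C2O4^2-] = 0.0619 + 3s ≈ 0.0619 (Ksp is small, so little additional dissolves).
Ksp ≈ (2s)^2 × (0.0619)^3
s = 6.39 × 10^-12 M
Check: 3s = 1.9 × 10^-11 ≪ 0.0619, so the approximation is valid.

s ≈ 6.39 x 10^-12 M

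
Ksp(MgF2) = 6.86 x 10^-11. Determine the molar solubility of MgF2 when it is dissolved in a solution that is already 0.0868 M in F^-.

MgF2(s) ⇌ Mg^2+(aq) + 2 F^-(aq)
Ksp = [Mg^2+][F^-]^2
Let s = moles of MgF2 that dissolve per litre. [Mg^2+] = s, [F^-] = 0.0868 + 2s ≈ 0.0868 (Ksp is small, so little additional dissolves).
Ksp ≈ s × (0.0868)^2
s = 9.11 x 10^-9 M
Check: 2s = 1.8 x 10^-8 ≪ 0.0868, so the approximation is valid.

9.11 × 10^-9 M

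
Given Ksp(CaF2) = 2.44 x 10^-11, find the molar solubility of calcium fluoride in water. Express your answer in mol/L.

CaF2(s) ⇌ Ca^2+ + 2 F^-
Ksp = [Ca^2+][F^-]^2
Let s = molar solubility. Then [Ca^2+] = s and [F^-] = 2s.
So Ksp = s × (2s)^2 = 4s^3
Solving, s = (2.44 x 10^-11/4)^(1/3) = 1.83 × 10^-4 M

s = 1.83 × 10^-4 M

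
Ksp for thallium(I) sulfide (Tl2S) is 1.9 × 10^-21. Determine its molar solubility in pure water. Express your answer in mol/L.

Tl2S(s) ⇌ 2 Tl^+(aq) + S^2-(aq)
Ksp = [Tl^+]^2[S^2-]
For each mole of Tl2S that dissolves: [Tl^+] = 2s, [S^2-] = s.
Ksp = (2s)^2s = 4s^3
s^3 = 1.9 × 10^-21 / 4, so s = 7.8 × 10^-8 M

7.8e-8 M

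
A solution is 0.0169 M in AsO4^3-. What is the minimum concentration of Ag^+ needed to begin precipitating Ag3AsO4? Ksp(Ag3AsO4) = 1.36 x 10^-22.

Ag3AsO4(s) ⇌ 3 Ag^+ + AsO4^3-
Ksp = [Ag^+]^3[AsO4^3-]
Precipitation begins when Q = Ksp. With [AsO4^3-] = 0.0169 M:
1.36 x 10^-22 = (0.0169) × [Ag^+]^3
[Ag^+] = (1.36 x 10^-22 / 1.69 × 10^-2)^(1/3) = 2.00 × 10^-7 M

[Ag^+] ≈ 2.00e-7 M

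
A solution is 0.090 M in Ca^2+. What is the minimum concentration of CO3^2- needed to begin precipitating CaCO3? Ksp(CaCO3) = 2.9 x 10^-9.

3.2 × 10^-8 M

CaCO3(s) ⇌ Ca^2+(aq) + CO3^2-(aq)
Ksp = [Ca^2+][CO3^2-]
Precipitation begins when Q = Ksp. With [Ca^2+] = 0.090 M:
2.9 x 10^-9 = (0.090) × [CO3^2-]
[CO3^2-] = (2.9 x 10^-9 / 9.0 x 10^-2) = 3.2 × 10^-8 M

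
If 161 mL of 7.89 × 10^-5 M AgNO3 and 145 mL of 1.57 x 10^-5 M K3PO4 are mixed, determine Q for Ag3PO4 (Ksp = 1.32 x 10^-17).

Q ≈ 5.32 x 10^-19

Total volume = 161 + 145 = 306 mL.
[Ag^+] = 7.89 × 10^-5 × (161/306) = 4.151 × 10^-5 M
[PO4^3-] = 1.57 × 10^-5 × (145/306) = 7.440 × 10^-6 M
Ag3PO4(s) ⇌ 3 Ag^+(aq) + PO4^3-(aq), so Q = [Ag^+]^3[PO4^3-]
Q = (4.151 x 10^-5)^3(7.440 × 10^-6) = 5.32 × 10^-19
Q < Ksp, so no precipitate of Ag3PO4 forms.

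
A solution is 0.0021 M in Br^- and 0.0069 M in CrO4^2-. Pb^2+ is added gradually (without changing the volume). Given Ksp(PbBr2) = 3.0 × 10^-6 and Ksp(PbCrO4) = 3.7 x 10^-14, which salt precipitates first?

PbCrO4

Each salt begins to precipitate when Q = Ksp, i.e. when [Pb^2+] reaches its threshold.
For PbBr2: 3.0 × 10^-6 = (0.0021)^2 × [Pb^2+]  ⇒  [Pb^2+] = 6.8 x 10^-1 M.
For PbCrO4: 3.7 x 10^-14 = 0.0069 × [Pb^2+]  ⇒  [Pb^2+] = 5.4 × 10^-12 M.
The salt with the lower threshold [Pb^2+] precipitates first: PbCrO4.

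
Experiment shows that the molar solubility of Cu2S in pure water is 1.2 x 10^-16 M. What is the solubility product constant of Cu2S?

Ksp ≈ 6.9 x 10^-48

Cu2S(s) <=> 2 Cu^+ + S^2-
If s mol/L of Cu2S dissolves, [Cu^+] = 2s and [S^2-] = s.
Ksp = [Cu^+]^2[S^2-]
Substituting: Ksp = (2s)^2s = 4s^3
With s = 1.2 × 10^-16: Ksp = 6.9 × 10^-48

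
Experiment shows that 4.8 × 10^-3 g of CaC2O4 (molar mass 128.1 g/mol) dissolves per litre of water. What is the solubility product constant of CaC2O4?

1.4 × 10^-9

Molar solubility s = (4.8 × 10^-3 g/L) / (128.1 g/mol) = 3.75 × 10^-5 M.
CaC2O4(s) <=> Ca^2+ + C2O4^2-
Let s = molar solubility. Then [Ca^2+] = s and [C2O4^2-] = s.
Ksp = [Ca^2+][C2O4^2-]
Ksp = s^2
Ksp = (3.75 x 10^-5)^2 = 1.4 x 10^-9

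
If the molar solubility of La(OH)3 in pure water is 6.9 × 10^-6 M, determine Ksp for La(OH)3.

Ksp = 6.1e-20

La(OH)3(s) ⇌ La^3+(aq) + 3 OH^-(aq)
If s mol/L of La(OH)3 dissolves, [La^3+] = s and [OH^-] = 3s.
Ksp = [La^3+][OH^-]^3
So Ksp = s × (3s)^3 = 27s^4
With s = 6.9 × 10^-6: Ksp = 6.1 × 10^-20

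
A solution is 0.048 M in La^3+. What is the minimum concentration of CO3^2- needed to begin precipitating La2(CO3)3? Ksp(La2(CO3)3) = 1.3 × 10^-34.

La2(CO3)3(s) <=> 2 La^3+ + 3 CO3^2-
Ksp = [La^3+]^2[CO3^2-]^3
Precipitation begins when Q = Ksp. With [La^3+] = 0.048 M:
1.3 × 10^-34 = (0.048)^2 × [CO3^2-]^3
[CO3^2-] = (1.3 × 10^-34 / 2.30 × 10^-3)^(1/3) = 3.8 × 10^-11 M

[CO3^2-] ≈ 3.8 × 10^-11 M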